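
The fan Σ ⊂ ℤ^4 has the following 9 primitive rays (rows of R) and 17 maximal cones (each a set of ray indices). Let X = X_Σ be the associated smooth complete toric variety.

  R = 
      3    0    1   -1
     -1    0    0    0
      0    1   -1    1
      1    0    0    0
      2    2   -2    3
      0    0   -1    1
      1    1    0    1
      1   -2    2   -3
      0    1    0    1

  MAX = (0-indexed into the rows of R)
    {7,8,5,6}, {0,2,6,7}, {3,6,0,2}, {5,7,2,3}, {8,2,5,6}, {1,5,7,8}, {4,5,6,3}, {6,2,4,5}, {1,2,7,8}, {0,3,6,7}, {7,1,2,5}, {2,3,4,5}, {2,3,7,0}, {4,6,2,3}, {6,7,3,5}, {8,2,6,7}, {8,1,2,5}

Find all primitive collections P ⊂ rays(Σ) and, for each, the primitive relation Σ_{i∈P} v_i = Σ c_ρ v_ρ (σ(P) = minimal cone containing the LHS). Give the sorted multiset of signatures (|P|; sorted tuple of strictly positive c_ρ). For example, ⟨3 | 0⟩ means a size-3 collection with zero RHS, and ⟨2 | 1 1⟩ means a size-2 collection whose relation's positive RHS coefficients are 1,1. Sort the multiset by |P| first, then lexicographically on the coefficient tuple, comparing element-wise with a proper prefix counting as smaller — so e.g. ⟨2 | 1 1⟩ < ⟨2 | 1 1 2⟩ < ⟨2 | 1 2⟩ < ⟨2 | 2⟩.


14 minimal non-faces of Δ(Σ) (on 9 rays):

  P={1,3}:  v_{1} + v_{3} = 0  so sig = ⟨2 | 0⟩
  P={1,6}:  v_{1} + v_{6} = v_{8}  so sig = ⟨2 | 1⟩
  P={3,8}:  v_{3} + v_{8} = v_{6}  so sig = ⟨2 | 1⟩
  P={0,1}:  v_{0} + v_{1} = v_{2} + v_{6} + v_{7}  so sig = ⟨2 | 1 1 1⟩
  P={1,4}:  v_{1} + v_{4} = v_{2} + v_{5} + v_{6}  so sig = ⟨2 | 1 1 1⟩
  P={0,8}:  v_{0} + v_{8} = v_{2} + 2·v_{6} + v_{7}  so sig = ⟨2 | 1 1 2⟩
  P={4,8}:  v_{4} + v_{8} = v_{2} + v_{5} + 2·v_{6}  so sig = ⟨2 | 1 1 2⟩
  P={0,4}:  v_{0} + v_{4} = v_{2} + 4·v_{3} + v_{6}  so sig = ⟨2 | 1 1 4⟩
  P={0,5}:  v_{0} + v_{5} = 3·v_{3}  so sig = ⟨2 | 3⟩
  P={4,7}:  v_{4} + v_{7} = 3·v_{3}  so sig = ⟨2 | 3⟩
  P={2,3,5,6}:  v_{2} + v_{3} + v_{5} + v_{6} = v_{4}  so sig = ⟨4 | 1⟩
  P={2,3,6,7}:  v_{2} + v_{3} + v_{6} + v_{7} = v_{0}  so sig = ⟨4 | 1⟩
  P={2,5,7,8}:  v_{2} + v_{5} + v_{7} + v_{8} = v_{3}  so sig = ⟨4 | 1⟩
  P={2,5,6,7}:  v_{2} + v_{5} + v_{6} + v_{7} = 2·v_{3}  so sig = ⟨4 | 2⟩

Signatures (|P|; sorted positive RHS coefficients), sorted:
[⟨2 | 0⟩, ⟨2 | 1⟩, ⟨2 | 1⟩, ⟨2 | 1 1 1⟩, ⟨2 | 1 1 1⟩, ⟨2 | 1 1 2⟩, ⟨2 | 1 1 2⟩, ⟨2 | 1 1 4⟩, ⟨2 | 3⟩, ⟨2 | 3⟩, ⟨4 | 1⟩, ⟨4 | 1⟩, ⟨4 | 1⟩, ⟨4 | 2⟩]


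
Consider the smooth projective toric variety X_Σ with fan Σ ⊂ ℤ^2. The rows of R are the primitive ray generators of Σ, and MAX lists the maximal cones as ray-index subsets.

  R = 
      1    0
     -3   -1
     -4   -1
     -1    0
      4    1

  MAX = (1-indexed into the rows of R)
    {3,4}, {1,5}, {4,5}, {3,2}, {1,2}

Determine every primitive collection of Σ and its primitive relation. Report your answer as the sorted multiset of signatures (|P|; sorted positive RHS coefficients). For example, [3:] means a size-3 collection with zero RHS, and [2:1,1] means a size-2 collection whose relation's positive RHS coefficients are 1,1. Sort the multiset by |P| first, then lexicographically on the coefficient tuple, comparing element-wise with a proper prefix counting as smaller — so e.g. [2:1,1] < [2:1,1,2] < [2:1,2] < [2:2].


Δ(Σ) — 5 vertices, 5 min non-faces:

  P = {1,4}:  v_{1} + v_{4} = 0  →  sig = [2:]
  P = {3,5}:  v_{3} + v_{5} = 0  →  sig = [2:]
  P = {1,3}:  v_{1} + v_{3} = v_{2}  →  sig = [2:1]
  P = {2,4}:  v_{2} + v_{4} = v_{3}  →  sig = [2:1]
  P = {2,5}:  v_{2} + v_{5} = v_{1}  →  sig = [2:1]

Sorted signature multiset PRS(X):
    |P|=2: 5 collections, coeffs (), (), (1), (1), (1)


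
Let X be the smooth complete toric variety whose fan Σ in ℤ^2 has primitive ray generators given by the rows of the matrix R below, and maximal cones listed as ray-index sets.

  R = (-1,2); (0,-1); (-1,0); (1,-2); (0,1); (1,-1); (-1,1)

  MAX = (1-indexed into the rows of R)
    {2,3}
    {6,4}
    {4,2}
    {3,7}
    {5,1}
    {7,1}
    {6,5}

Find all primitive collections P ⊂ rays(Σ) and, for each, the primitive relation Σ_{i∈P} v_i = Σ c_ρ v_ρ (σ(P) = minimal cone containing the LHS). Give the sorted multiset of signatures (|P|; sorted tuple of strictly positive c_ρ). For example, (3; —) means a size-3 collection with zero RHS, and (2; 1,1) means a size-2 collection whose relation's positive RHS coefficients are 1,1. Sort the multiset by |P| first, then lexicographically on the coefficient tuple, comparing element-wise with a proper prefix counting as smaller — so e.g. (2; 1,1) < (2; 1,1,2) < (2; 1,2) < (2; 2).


|primitive collections| = 14. Relations:

  P = {1,4}:  v_{1} + v_{4} = 0  →  sig = (2; —)
  P = {2,5}:  v_{2} + v_{5} = 0  →  sig = (2; —)
  P = {6,7}:  v_{6} + v_{7} = 0  →  sig = (2; —)
  P = {1,2}:  v_{1} + v_{2} = v_{7}  →  sig = (2; 1)
  P = {1,6}:  v_{1} + v_{6} = v_{5}  →  sig = (2; 1)
  P = {2,6}:  v_{2} + v_{6} = v_{4}  →  sig = (2; 1)
  P = {2,7}:  v_{2} + v_{7} = v_{3}  →  sig = (2; 1)
  P = {3,5}:  v_{3} + v_{5} = v_{7}  →  sig = (2; 1)
  P = {3,6}:  v_{3} + v_{6} = v_{2}  →  sig = (2; 1)
  P = {4,5}:  v_{4} + v_{5} = v_{6}  →  sig = (2; 1)
  P = {4,7}:  v_{4} + v_{7} = v_{2}  →  sig = (2; 1)
  P = {5,7}:  v_{5} + v_{7} = v_{1}  →  sig = (2; 1)
  P = {1,3}:  v_{1} + v_{3} = 2·v_{7}  →  sig = (2; 2)
  P = {3,4}:  v_{3} + v_{4} = 2·v_{2}  →  sig = (2; 2)

Hence PRS(X_Σ) =
    (2; —)
    (2; —)
    (2; —)
    (2; 1)
    (2; 1)
    (2; 1)
    (2; 1)
    (2; 1)
    (2; 1)
    (2; 1)
    (2; 1)
    (2; 1)
    (2; 2)
    (2; 2)


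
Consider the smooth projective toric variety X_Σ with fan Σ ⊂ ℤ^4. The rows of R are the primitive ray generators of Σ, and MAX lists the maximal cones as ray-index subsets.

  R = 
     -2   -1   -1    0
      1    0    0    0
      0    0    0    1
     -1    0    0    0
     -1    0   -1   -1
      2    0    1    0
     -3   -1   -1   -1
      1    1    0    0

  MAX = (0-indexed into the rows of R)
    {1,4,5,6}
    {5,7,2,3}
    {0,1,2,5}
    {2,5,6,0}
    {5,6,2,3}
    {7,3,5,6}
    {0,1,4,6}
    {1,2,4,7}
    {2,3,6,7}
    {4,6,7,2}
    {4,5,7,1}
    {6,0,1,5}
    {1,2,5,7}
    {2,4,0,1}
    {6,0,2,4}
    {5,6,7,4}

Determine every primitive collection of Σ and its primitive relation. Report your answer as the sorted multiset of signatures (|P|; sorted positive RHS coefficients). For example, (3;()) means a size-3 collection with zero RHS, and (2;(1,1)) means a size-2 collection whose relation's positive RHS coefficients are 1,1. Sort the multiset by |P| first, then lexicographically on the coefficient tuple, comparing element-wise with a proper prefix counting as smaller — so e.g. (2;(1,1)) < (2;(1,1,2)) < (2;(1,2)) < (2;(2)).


9 collections generate NE(X_Σ); each relation:

  {1,3}:  v_{1} + v_{3} = 0  ⟹  sig = (2;())
  {0,3}:  v_{0} + v_{3} = v_{2} + v_{6}  ⟹  sig = (2;(1,1))
  {0,7}:  v_{0} + v_{7} = v_{2} + v_{4}  ⟹  sig = (2;(1,1))
  {3,4}:  v_{3} + v_{4} = v_{6} + v_{7}  ⟹  sig = (2;(1,1))
  {1,2,6}:  v_{1} + v_{2} + v_{6} = v_{0}  ⟹  sig = (3;(1))
  {1,6,7}:  v_{1} + v_{6} + v_{7} = v_{4}  ⟹  sig = (3;(1))
  {2,4,5}:  v_{2} + v_{4} + v_{5} = v_{1}  ⟹  sig = (3;(1))
  {0,4,5}:  v_{0} + v_{4} + v_{5} = 2·v_{1} + v_{6}  ⟹  sig = (3;(1,2))
  {2,5,6,7}:  v_{2} + v_{5} + v_{6} + v_{7} = 0  ⟹  sig = (4;())

Signatures (|P|; sorted positive RHS coefficients), sorted:
{ (2;()),  (2;(1,1)) ×3,  (3;(1)) ×3,  (3;(1,2)),  (4;()) }


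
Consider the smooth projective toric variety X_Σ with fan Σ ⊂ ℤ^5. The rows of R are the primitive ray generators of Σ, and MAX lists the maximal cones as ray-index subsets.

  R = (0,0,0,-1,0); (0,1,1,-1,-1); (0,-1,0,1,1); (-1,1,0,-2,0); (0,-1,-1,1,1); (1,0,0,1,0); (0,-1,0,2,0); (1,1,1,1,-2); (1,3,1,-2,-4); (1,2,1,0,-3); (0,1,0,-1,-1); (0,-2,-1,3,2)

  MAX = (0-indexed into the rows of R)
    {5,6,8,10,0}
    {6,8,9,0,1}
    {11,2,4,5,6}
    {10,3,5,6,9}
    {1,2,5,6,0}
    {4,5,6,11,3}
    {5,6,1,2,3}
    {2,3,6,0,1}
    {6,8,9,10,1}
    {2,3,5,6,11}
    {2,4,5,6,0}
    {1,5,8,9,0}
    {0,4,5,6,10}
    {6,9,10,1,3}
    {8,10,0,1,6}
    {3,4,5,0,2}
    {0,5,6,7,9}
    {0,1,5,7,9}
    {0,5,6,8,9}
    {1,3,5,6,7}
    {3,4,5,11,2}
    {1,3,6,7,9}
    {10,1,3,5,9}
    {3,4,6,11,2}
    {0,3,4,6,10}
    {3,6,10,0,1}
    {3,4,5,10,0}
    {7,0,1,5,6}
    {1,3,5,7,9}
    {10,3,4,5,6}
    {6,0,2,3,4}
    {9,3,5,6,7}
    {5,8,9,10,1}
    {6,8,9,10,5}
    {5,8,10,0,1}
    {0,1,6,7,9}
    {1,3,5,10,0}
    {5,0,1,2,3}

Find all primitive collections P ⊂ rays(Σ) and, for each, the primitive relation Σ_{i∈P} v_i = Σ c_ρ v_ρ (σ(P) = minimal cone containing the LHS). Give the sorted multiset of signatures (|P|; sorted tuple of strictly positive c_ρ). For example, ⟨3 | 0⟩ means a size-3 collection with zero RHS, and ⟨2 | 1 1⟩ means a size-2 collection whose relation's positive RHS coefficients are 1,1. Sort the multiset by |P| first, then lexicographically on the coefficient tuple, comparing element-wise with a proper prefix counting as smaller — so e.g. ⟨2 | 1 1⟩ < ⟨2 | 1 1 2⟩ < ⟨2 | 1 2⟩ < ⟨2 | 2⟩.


25 collections generate NE(X_Σ); each relation:

  P = {1,4}:  v_{1} + v_{4} = 0 ; sig = ⟨2 | 0⟩
  P = {2,10}:  v_{2} + v_{10} = 0 ; sig = ⟨2 | 0⟩
  P = {2,9}:  v_{2} + v_{9} = v_{7} ; sig = ⟨2 | 1⟩
  P = {7,10}:  v_{7} + v_{10} = v_{9} ; sig = ⟨2 | 1⟩
  P = {0,11}:  v_{0} + v_{11} = v_{2} + v_{4} ; sig = ⟨2 | 1 1⟩
  P = {2,8}:  v_{2} + v_{8} = v_{0} + v_{9} ; sig = ⟨2 | 1 1⟩
  P = {2,7}:  v_{2} + v_{7} = v_{1} + v_{5} + v_{6} ; sig = ⟨2 | 1 1 1⟩
  P = {4,7}:  v_{4} + v_{7} = v_{5} + v_{6} + v_{10} ; sig = ⟨2 | 1 1 1⟩
  P = {1,11}:  v_{1} + v_{11} = v_{2} + v_{3} + v_{5} + v_{6} ; sig = ⟨2 | 1 1 1 1⟩
  P = {10,11}:  v_{10} + v_{11} = v_{3} + v_{4} + v_{5} + v_{6} ; sig = ⟨2 | 1 1 1 1⟩
  P = {4,8}:  v_{4} + v_{8} = v_{0} + v_{5} + v_{6} + 3·v_{10} ; sig = ⟨2 | 1 1 1 3⟩
  P = {4,9}:  v_{4} + v_{9} = v_{5} + v_{6} + 2·v_{10} ; sig = ⟨2 | 1 1 2⟩
  P = {8,11}:  v_{8} + v_{11} = v_{5} + v_{6} + 2·v_{10} ; sig = ⟨2 | 1 1 2⟩
  P = {9,11}:  v_{9} + v_{11} = v_{3} + 2·v_{5} + 2·v_{6} + v_{10} ; sig = ⟨2 | 1 1 2 2⟩
  P = {7,8}:  v_{7} + v_{8} = v_{0} + 2·v_{9} ; sig = ⟨2 | 1 2⟩
  P = {7,11}:  v_{7} + v_{11} = v_{3} + 2·v_{5} + 2·v_{6} ; sig = ⟨2 | 1 2 2⟩
  P = {3,8}:  v_{3} + v_{8} = v_{1} + 3·v_{10} ; sig = ⟨2 | 1 3⟩
  P = {0,9,10}:  v_{0} + v_{9} + v_{10} = v_{8} ; sig = ⟨3 | 1⟩
  P = {0,3,7}:  v_{0} + v_{3} + v_{7} = v_{1} + v_{10} ; sig = ⟨3 | 1 1⟩
  P = {0,3,9}:  v_{0} + v_{3} + v_{9} = v_{1} + 2·v_{10} ; sig = ⟨3 | 1 2⟩
  P = {0,3,5,6}:  v_{0} + v_{3} + v_{5} + v_{6} = 0 ; sig = ⟨4 | 0⟩
  P = {1,5,6,10}:  v_{1} + v_{5} + v_{6} + v_{10} = v_{7} ; sig = ⟨4 | 1⟩
  P = {1,5,6,8}:  v_{1} + v_{5} + v_{6} + v_{8} = v_{0} + v_{7} + v_{9} ; sig = ⟨4 | 1 1 1⟩
  P = {1,5,6,9}:  v_{1} + v_{5} + v_{6} + v_{9} = 2·v_{7} ; sig = ⟨4 | 2⟩
  P = {2,3,4,5,6}:  v_{2} + v_{3} + v_{4} + v_{5} + v_{6} = v_{11} ; sig = ⟨5 | 1⟩

Sorted signature multiset PRS(X):
    |P|=2: 17 collections, coeffs (), (), (1), (1), (1,1), (1,1), (1,1,1), (1,1,1), (1,1,1,1), (1,1,1,1), (1,1,1,3), (1,1,2), (1,1,2), (1,1,2,2), (1,2), (1,2,2), (1,3)
    |P|=3: 3 collections, coeffs (1), (1,1), (1,2)
    |P|=4: 4 collections, coeffs (), (1), (1,1,1), (2)
    |P|=5: 1 collection, coeffs (1)


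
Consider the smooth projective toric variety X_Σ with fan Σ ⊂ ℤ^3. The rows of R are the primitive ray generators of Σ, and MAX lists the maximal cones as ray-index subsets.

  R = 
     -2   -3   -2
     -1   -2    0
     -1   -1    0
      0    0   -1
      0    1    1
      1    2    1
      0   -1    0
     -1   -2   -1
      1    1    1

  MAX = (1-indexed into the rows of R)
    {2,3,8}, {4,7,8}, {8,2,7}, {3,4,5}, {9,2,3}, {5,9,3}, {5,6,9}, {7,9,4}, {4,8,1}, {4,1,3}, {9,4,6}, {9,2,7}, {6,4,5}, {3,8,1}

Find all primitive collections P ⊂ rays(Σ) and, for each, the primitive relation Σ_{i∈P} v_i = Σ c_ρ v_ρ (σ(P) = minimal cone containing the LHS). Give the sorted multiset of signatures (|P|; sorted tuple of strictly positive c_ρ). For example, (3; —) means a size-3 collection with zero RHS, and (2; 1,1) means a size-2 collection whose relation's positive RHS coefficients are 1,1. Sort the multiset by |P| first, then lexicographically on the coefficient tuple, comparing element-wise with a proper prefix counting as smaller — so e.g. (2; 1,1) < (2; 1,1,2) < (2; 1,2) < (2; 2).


Σ has 18 primitive collections:

  {6,8}:  v_{6} + v_{8} = 0 — sig = (2; —)
  {1,9}:  v_{1} + v_{9} = v_{8} — sig = (2; 1)
  {2,4}:  v_{2} + v_{4} = v_{8} — sig = (2; 1)
  {3,6}:  v_{3} + v_{6} = v_{5} — sig = (2; 1)
  {3,7}:  v_{3} + v_{7} = v_{2} — sig = (2; 1)
  {5,8}:  v_{5} + v_{8} = v_{3} — sig = (2; 1)
  {6,7}:  v_{6} + v_{7} = v_{9} — sig = (2; 1)
  {8,9}:  v_{8} + v_{9} = v_{7} — sig = (2; 1)
  {1,6}:  v_{1} + v_{6} = v_{3} + v_{4} — sig = (2; 1,1)
  {2,6}:  v_{2} + v_{6} = v_{3} + v_{9} — sig = (2; 1,1)
  {5,7}:  v_{5} + v_{7} = v_{3} + v_{9} — sig = (2; 1,1)
  {1,2}:  v_{1} + v_{2} = v_{3} + 2·v_{8} — sig = (2; 1,2)
  {1,5}:  v_{1} + v_{5} = 2·v_{3} + v_{4} — sig = (2; 1,2)
  {2,5}:  v_{2} + v_{5} = 2·v_{3} + v_{9} — sig = (2; 1,2)
  {1,7}:  v_{1} + v_{7} = 2·v_{8} — sig = (2; 2)
  {3,4,9}:  v_{3} + v_{4} + v_{9} = 0 — sig = (3; —)
  {3,4,8}:  v_{3} + v_{4} + v_{8} = v_{1} — sig = (3; 1)
  {4,5,9}:  v_{4} + v_{5} + v_{9} = v_{6} — sig = (3; 1)

Sorted signature multiset PRS(X):
[(2; —), (2; 1), (2; 1), (2; 1), (2; 1), (2; 1), (2; 1), (2; 1), (2; 1,1), (2; 1,1), (2; 1,1), (2; 1,2), (2; 1,2), (2; 1,2), (2; 2), (3; —), (3; 1), (3; 1)]


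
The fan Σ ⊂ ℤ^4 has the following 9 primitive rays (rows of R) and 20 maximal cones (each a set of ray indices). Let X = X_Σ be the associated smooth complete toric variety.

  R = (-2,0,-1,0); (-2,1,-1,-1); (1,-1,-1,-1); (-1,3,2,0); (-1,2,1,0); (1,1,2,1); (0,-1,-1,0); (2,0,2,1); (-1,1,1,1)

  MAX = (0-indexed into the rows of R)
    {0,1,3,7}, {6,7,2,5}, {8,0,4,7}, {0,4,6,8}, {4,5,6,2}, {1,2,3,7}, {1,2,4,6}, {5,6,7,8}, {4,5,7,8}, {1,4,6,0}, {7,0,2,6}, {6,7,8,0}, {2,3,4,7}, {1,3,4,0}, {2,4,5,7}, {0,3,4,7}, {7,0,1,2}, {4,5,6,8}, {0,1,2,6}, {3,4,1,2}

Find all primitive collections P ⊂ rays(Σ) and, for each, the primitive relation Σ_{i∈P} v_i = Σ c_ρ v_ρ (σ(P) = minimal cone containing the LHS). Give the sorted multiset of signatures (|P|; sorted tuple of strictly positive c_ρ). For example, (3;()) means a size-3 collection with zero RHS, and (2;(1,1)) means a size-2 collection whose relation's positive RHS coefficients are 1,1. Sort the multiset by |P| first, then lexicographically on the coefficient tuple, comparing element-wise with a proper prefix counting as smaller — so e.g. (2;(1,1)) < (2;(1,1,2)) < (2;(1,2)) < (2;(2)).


12 collections generate NE(X_Σ); each relation:

  P={2,8}:  v_{2} + v_{8} = 0  ⟹  sig = (2;())
  P={0,5}:  v_{0} + v_{5} = v_{8}  ⟹  sig = (2;(1))
  P={1,5}:  v_{1} + v_{5} = v_{4}  ⟹  sig = (2;(1))
  P={3,6}:  v_{3} + v_{6} = v_{4}  ⟹  sig = (2;(1))
  P={1,8}:  v_{1} + v_{8} = v_{0} + v_{4}  ⟹  sig = (2;(1,1))
  P={3,8}:  v_{3} + v_{8} = v_{0} + 2·v_{4} + v_{7}  ⟹  sig = (2;(1,1,2))
  P={3,5}:  v_{3} + v_{5} = 2·v_{4} + v_{7}  ⟹  sig = (2;(1,2))
  P={1,6,7}:  v_{1} + v_{6} + v_{7} = 0  ⟹  sig = (3;())
  P={0,2,4}:  v_{0} + v_{2} + v_{4} = v_{1}  ⟹  sig = (3;(1))
  P={1,4,7}:  v_{1} + v_{4} + v_{7} = v_{3}  ⟹  sig = (3;(1))
  P={4,6,7}:  v_{4} + v_{6} + v_{7} = v_{5}  ⟹  sig = (3;(1))
  P={0,2,3}:  v_{0} + v_{2} + v_{3} = 2·v_{1} + v_{7}  ⟹  sig = (3;(1,2))

Sorted signature multiset PRS(X):
    |P|=2: 7 collections, coeffs (), (1), (1), (1), (1,1), (1,1,2), (1,2)
    |P|=3: 5 collections, coeffs (), (1), (1), (1), (1,2)


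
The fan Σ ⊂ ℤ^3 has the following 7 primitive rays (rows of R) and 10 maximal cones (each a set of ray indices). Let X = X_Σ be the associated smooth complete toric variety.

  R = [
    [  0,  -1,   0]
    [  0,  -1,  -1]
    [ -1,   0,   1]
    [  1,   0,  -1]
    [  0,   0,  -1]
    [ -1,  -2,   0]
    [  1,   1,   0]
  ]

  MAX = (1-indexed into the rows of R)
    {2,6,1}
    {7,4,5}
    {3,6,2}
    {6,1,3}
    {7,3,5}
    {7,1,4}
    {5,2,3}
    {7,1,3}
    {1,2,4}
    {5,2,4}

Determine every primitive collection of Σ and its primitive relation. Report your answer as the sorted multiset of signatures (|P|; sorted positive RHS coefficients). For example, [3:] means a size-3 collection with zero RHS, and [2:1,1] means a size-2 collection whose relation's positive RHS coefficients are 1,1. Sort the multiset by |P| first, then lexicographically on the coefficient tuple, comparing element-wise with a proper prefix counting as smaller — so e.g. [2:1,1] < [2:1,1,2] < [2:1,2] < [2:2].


Σ has 7 primitive collections:

  P = {3,4}:  v_{3} + v_{4} = 0 — sig = [2:]
  P = {1,5}:  v_{1} + v_{5} = v_{2} — sig = [2:1]
  P = {2,7}:  v_{2} + v_{7} = v_{4} — sig = [2:1]
  P = {6,7}:  v_{6} + v_{7} = v_{1} — sig = [2:1]
  P = {4,6}:  v_{4} + v_{6} = v_{1} + v_{2} — sig = [2:1,1]
  P = {5,6}:  v_{5} + v_{6} = 2·v_{2} + v_{3} — sig = [2:1,2]
  P = {1,2,3}:  v_{1} + v_{2} + v_{3} = v_{6} — sig = [3:1]

Sorted signature multiset PRS(X):
    [2:]
    [2:1]
    [2:1]
    [2:1]
    [2:1,1]
    [2:1,2]
    [3:1]


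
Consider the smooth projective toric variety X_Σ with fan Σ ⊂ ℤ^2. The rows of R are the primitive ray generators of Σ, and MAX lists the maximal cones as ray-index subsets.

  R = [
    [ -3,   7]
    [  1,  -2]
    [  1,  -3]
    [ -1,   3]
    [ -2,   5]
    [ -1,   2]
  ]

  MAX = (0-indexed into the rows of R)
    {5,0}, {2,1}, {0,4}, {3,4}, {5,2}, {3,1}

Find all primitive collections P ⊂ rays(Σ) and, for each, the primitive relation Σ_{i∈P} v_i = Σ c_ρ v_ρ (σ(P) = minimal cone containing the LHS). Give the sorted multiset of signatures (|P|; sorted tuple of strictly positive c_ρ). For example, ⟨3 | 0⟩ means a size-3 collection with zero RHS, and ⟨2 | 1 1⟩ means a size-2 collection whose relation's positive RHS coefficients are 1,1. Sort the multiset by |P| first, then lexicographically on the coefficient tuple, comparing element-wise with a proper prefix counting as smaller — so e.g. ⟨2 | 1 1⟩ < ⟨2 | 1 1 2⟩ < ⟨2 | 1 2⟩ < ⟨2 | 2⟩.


|primitive collections| = 9. Relations:

  P={1,5}:  v_{1} + v_{5} = 0  →  sig = ⟨2 | 0⟩
  P={2,3}:  v_{2} + v_{3} = 0  →  sig = ⟨2 | 0⟩
  P={0,1}:  v_{0} + v_{1} = v_{4}  →  sig = ⟨2 | 1⟩
  P={1,4}:  v_{1} + v_{4} = v_{3}  →  sig = ⟨2 | 1⟩
  P={2,4}:  v_{2} + v_{4} = v_{5}  →  sig = ⟨2 | 1⟩
  P={3,5}:  v_{3} + v_{5} = v_{4}  →  sig = ⟨2 | 1⟩
  P={4,5}:  v_{4} + v_{5} = v_{0}  →  sig = ⟨2 | 1⟩
  P={0,2}:  v_{0} + v_{2} = 2·v_{5}  →  sig = ⟨2 | 2⟩
  P={0,3}:  v_{0} + v_{3} = 2·v_{4}  →  sig = ⟨2 | 2⟩

Signatures (|P|; sorted positive RHS coefficients), sorted:
    ⟨2 | 0⟩
    ⟨2 | 0⟩
    ⟨2 | 1⟩
    ⟨2 | 1⟩
    ⟨2 | 1⟩
    ⟨2 | 1⟩
    ⟨2 | 1⟩
    ⟨2 | 2⟩
    ⟨2 | 2⟩


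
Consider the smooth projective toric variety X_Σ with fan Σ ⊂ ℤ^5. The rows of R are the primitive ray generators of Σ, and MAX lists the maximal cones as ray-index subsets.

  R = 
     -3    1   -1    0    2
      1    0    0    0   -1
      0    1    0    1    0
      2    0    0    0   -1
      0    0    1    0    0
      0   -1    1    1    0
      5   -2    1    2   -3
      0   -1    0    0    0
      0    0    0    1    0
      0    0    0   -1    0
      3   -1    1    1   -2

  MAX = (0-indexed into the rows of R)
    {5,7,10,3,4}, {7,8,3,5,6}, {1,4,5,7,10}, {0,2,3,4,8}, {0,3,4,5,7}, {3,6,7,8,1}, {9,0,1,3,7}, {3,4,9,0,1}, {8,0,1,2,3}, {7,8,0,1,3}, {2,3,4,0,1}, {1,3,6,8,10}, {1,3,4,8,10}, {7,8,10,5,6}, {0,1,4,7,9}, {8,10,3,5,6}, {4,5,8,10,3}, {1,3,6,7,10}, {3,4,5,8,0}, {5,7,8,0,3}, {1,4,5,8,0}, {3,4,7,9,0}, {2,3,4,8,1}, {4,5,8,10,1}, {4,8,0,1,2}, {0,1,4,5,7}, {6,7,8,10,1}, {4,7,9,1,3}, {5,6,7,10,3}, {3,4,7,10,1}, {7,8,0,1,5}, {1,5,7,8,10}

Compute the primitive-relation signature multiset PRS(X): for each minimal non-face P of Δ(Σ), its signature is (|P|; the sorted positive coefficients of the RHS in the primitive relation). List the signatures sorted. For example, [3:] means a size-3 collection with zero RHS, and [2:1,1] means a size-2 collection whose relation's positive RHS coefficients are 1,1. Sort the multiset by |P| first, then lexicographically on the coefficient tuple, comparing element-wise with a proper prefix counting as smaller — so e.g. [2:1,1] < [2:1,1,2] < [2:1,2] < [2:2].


Δ(Σ) — 11 vertices, 18 min non-faces:

  P = {8,9}:  v_{8} + v_{9} = 0  so sig = [2:]
  P = {0,10}:  v_{0} + v_{10} = v_{8}  so sig = [2:1]
  P = {2,7}:  v_{2} + v_{7} = v_{8}  so sig = [2:1]
  P = {5,9}:  v_{5} + v_{9} = v_{4} + v_{7}  so sig = [2:1,1]
  P = {4,6}:  v_{4} + v_{6} = v_{3} + v_{5} + v_{10}  so sig = [2:1,1,1]
  P = {6,9}:  v_{6} + v_{9} = v_{3} + v_{7} + v_{10}  so sig = [2:1,1,1]
  P = {2,9}:  v_{2} + v_{9} = v_{0} + v_{1} + v_{3} + v_{4}  so sig = [2:1,1,1,1]
  P = {9,10}:  v_{9} + v_{10} = v_{1} + v_{3} + v_{4} + v_{7}  so sig = [2:1,1,1,1]
  P = {2,10}:  v_{2} + v_{10} = v_{1} + v_{3} + v_{4} + 2·v_{8}  so sig = [2:1,1,1,2]
  P = {0,6}:  v_{0} + v_{6} = v_{3} + v_{7} + 2·v_{8}  so sig = [2:1,1,2]
  P = {2,6}:  v_{2} + v_{6} = v_{3} + 2·v_{8} + v_{10}  so sig = [2:1,1,2]
  P = {2,5}:  v_{2} + v_{5} = v_{4} + 2·v_{8}  so sig = [2:1,2]
  P = {1,3,5}:  v_{1} + v_{3} + v_{5} = v_{10}  so sig = [3:1]
  P = {4,7,8}:  v_{4} + v_{7} + v_{8} = v_{5}  so sig = [3:1]
  P = {1,5,6}:  v_{1} + v_{5} + v_{6} = v_{7} + v_{8} + 2·v_{10}  so sig = [3:1,1,2]
  P = {3,7,8,10}:  v_{3} + v_{7} + v_{8} + v_{10} = v_{6}  so sig = [4:1]
  P = {0,1,3,4,7}:  v_{0} + v_{1} + v_{3} + v_{4} + v_{7} = 0  so sig = [5:]
  P = {0,1,3,4,8}:  v_{0} + v_{1} + v_{3} + v_{4} + v_{8} = v_{2}  so sig = [5:1]

so the primitive-relation signature multiset is
[[2:], [2:1], [2:1], [2:1,1], [2:1,1,1], [2:1,1,1], [2:1,1,1,1], [2:1,1,1,1], [2:1,1,1,2], [2:1,1,2], [2:1,1,2], [2:1,2], [3:1], [3:1], [3:1,1,2], [4:1], [5:], [5:1]]


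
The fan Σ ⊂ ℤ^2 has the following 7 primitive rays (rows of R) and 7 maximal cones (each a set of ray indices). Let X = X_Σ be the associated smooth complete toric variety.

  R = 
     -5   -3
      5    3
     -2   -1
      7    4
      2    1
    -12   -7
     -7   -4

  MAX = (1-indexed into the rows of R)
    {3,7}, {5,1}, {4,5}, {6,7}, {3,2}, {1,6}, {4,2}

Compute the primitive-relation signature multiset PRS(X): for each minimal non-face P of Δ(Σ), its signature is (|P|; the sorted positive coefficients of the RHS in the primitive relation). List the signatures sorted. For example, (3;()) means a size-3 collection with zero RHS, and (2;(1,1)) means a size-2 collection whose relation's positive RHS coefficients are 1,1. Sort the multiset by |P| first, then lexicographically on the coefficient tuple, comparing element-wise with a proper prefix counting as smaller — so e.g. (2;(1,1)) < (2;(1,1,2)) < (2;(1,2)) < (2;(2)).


Δ(Σ) — 7 vertices, 14 min non-faces:

  {1,2}:  v_{1} + v_{2} = 0 — sig = (2;())
  {3,5}:  v_{3} + v_{5} = 0 — sig = (2;())
  {4,7}:  v_{4} + v_{7} = 0 — sig = (2;())
  {1,3}:  v_{1} + v_{3} = v_{7} — sig = (2;(1))
  {1,4}:  v_{1} + v_{4} = v_{5} — sig = (2;(1))
  {1,7}:  v_{1} + v_{7} = v_{6} — sig = (2;(1))
  {2,5}:  v_{2} + v_{5} = v_{4} — sig = (2;(1))
  {2,6}:  v_{2} + v_{6} = v_{7} — sig = (2;(1))
  {2,7}:  v_{2} + v_{7} = v_{3} — sig = (2;(1))
  {3,4}:  v_{3} + v_{4} = v_{2} — sig = (2;(1))
  {4,6}:  v_{4} + v_{6} = v_{1} — sig = (2;(1))
  {5,7}:  v_{5} + v_{7} = v_{1} — sig = (2;(1))
  {3,6}:  v_{3} + v_{6} = 2·v_{7} — sig = (2;(2))
  {5,6}:  v_{5} + v_{6} = 2·v_{1} — sig = (2;(2))

Hence PRS(X_Σ) =
[(2;()), (2;()), (2;()), (2;(1)), (2;(1)), (2;(1)), (2;(1)), (2;(1)), (2;(1)), (2;(1)), (2;(1)), (2;(1)), (2;(2)), (2;(2))]


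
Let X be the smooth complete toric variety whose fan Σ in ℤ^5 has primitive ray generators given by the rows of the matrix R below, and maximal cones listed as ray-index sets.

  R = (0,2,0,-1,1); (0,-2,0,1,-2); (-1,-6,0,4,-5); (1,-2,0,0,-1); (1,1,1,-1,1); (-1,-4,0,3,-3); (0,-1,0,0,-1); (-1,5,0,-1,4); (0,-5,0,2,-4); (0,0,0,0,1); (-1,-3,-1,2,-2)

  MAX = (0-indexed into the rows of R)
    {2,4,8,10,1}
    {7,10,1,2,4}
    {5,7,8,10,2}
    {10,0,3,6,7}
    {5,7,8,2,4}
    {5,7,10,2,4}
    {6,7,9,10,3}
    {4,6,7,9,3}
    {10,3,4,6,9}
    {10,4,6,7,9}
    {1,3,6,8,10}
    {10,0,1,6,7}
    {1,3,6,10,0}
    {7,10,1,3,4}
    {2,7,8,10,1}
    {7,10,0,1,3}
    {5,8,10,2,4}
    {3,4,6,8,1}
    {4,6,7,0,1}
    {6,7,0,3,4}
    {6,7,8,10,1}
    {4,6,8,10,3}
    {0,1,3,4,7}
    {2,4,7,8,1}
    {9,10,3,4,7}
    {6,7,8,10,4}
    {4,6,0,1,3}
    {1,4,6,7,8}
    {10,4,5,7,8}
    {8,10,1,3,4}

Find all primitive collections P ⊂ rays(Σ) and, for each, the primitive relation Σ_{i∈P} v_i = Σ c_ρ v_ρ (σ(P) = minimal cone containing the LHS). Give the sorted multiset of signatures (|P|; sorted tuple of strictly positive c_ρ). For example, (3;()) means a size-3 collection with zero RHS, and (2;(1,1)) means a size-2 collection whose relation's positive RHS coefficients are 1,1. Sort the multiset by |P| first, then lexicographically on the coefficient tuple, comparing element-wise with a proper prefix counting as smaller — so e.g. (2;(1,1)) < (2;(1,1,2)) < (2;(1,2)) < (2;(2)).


Δ(Σ) — 11 vertices, 20 min non-faces:

  • {1,5}:  v_{1} + v_{5} = v_{2} ; sig = (2;(1))
  • {0,8}:  v_{0} + v_{8} = v_{1} + v_{6} ; sig = (2;(1,1))
  • {1,9}:  v_{1} + v_{9} = v_{4} + v_{10} ; sig = (2;(1,1))
  • {0,5}:  v_{0} + v_{5} = v_{1} + v_{7} + v_{8} ; sig = (2;(1,1,1))
  • {0,9}:  v_{0} + v_{9} = v_{3} + v_{6} + v_{7} ; sig = (2;(1,1,1))
  • {2,9}:  v_{2} + v_{9} = v_{4} + v_{5} + v_{10} ; sig = (2;(1,1,1))
  • {0,2}:  v_{0} + v_{2} = 2·v_{1} + v_{7} + v_{8} ; sig = (2;(1,1,2))
  • {2,6}:  v_{2} + v_{6} = v_{1} + v_{7} + 2·v_{8} ; sig = (2;(1,1,2))
  • {5,9}:  v_{5} + v_{9} = 2·v_{4} + v_{7} + v_{8} + 2·v_{10} ; sig = (2;(1,1,2,2))
  • {5,6}:  v_{5} + v_{6} = v_{7} + 2·v_{8} ; sig = (2;(1,2))
  • {3,5}:  v_{3} + v_{5} = v_{1} + 2·v_{4} + 2·v_{10} ; sig = (2;(1,2,2))
  • {8,9}:  v_{8} + v_{9} = 2·v_{4} + v_{6} + 2·v_{10} ; sig = (2;(1,2,2))
  • {2,3}:  v_{2} + v_{3} = 2·v_{1} + 2·v_{4} + 2·v_{10} ; sig = (2;(2,2,2))
  • {0,4,10}:  v_{0} + v_{4} + v_{10} = 0 ; sig = (3;())
  • {3,7,8}:  v_{3} + v_{7} + v_{8} = v_{4} + v_{10} ; sig = (3;(1,1))
  • {1,3,6,7}:  v_{1} + v_{3} + v_{6} + v_{7} = 0 ; sig = (4;())
  • {1,4,6,10}:  v_{1} + v_{4} + v_{6} + v_{10} = v_{8} ; sig = (4;(1))
  • {1,4,7,8,10}:  v_{1} + v_{4} + v_{7} + v_{8} + v_{10} = v_{5} ; sig = (5;(1))
  • {3,4,6,7,10}:  v_{3} + v_{4} + v_{6} + v_{7} + v_{10} = v_{9} ; sig = (5;(1))
  • {2,4,7,8,10}:  v_{2} + v_{4} + v_{7} + v_{8} + v_{10} = 2·v_{5} ; sig = (5;(2))

Sorted signature multiset PRS(X):
[(2;(1)), (2;(1,1)), (2;(1,1)), (2;(1,1,1)), (2;(1,1,1)), (2;(1,1,1)), (2;(1,1,2)), (2;(1,1,2)), (2;(1,1,2,2)), (2;(1,2)), (2;(1,2,2)), (2;(1,2,2)), (2;(2,2,2)), (3;()), (3;(1,1)), (4;()), (4;(1)), (5;(1)), (5;(1)), (5;(2))]


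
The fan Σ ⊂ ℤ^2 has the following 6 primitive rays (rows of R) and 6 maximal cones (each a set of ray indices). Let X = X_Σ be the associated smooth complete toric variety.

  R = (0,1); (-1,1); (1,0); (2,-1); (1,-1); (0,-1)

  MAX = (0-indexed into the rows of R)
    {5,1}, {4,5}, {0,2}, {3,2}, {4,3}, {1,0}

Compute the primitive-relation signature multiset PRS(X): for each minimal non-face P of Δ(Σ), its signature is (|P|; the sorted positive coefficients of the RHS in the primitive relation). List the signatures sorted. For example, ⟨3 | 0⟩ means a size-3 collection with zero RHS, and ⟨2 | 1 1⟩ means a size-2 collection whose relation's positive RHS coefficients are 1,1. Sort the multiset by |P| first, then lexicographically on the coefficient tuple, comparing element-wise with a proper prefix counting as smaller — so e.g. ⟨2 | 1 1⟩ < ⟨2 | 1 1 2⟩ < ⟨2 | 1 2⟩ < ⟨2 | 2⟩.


The 9 primitive collections of Σ (r=6, n=2):

  P={0,5}:  v_{0} + v_{5} = 0  ⇒ sig = ⟨2 | 0⟩
  P={1,4}:  v_{1} + v_{4} = 0  ⇒ sig = ⟨2 | 0⟩
  P={0,4}:  v_{0} + v_{4} = v_{2}  ⇒ sig = ⟨2 | 1⟩
  P={1,2}:  v_{1} + v_{2} = v_{0}  ⇒ sig = ⟨2 | 1⟩
  P={1,3}:  v_{1} + v_{3} = v_{2}  ⇒ sig = ⟨2 | 1⟩
  P={2,4}:  v_{2} + v_{4} = v_{3}  ⇒ sig = ⟨2 | 1⟩
  P={2,5}:  v_{2} + v_{5} = v_{4}  ⇒ sig = ⟨2 | 1⟩
  P={0,3}:  v_{0} + v_{3} = 2·v_{2}  ⇒ sig = ⟨2 | 2⟩
  P={3,5}:  v_{3} + v_{5} = 2·v_{4}  ⇒ sig = ⟨2 | 2⟩

Signatures (|P|; sorted positive RHS coefficients), sorted:
    |P|=2: 9 collections, coeffs (), (), (1), (1), (1), (1), (1), (2), (2)


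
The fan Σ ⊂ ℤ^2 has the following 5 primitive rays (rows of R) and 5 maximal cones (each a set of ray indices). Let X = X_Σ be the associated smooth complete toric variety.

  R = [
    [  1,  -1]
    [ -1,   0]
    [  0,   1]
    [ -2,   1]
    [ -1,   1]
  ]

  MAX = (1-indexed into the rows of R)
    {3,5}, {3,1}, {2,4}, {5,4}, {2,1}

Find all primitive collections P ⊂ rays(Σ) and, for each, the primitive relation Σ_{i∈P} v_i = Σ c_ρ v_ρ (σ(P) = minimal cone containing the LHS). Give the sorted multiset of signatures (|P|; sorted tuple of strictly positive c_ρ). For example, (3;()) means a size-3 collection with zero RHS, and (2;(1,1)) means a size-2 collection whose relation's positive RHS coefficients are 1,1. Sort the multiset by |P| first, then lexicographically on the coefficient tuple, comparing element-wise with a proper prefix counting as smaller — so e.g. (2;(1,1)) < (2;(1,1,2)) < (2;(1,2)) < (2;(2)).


|primitive collections| = 5. Relations:

  P={1,5}:  v_{1} + v_{5} = 0 — sig = (2;())
  P={1,4}:  v_{1} + v_{4} = v_{2} — sig = (2;(1))
  P={2,3}:  v_{2} + v_{3} = v_{5} — sig = (2;(1))
  P={2,5}:  v_{2} + v_{5} = v_{4} — sig = (2;(1))
  P={3,4}:  v_{3} + v_{4} = 2·v_{5} — sig = (2;(2))

Signatures (|P|; sorted positive RHS coefficients), sorted:
    |P|=2: 5 collections, coeffs (), (1), (1), (1), (2)


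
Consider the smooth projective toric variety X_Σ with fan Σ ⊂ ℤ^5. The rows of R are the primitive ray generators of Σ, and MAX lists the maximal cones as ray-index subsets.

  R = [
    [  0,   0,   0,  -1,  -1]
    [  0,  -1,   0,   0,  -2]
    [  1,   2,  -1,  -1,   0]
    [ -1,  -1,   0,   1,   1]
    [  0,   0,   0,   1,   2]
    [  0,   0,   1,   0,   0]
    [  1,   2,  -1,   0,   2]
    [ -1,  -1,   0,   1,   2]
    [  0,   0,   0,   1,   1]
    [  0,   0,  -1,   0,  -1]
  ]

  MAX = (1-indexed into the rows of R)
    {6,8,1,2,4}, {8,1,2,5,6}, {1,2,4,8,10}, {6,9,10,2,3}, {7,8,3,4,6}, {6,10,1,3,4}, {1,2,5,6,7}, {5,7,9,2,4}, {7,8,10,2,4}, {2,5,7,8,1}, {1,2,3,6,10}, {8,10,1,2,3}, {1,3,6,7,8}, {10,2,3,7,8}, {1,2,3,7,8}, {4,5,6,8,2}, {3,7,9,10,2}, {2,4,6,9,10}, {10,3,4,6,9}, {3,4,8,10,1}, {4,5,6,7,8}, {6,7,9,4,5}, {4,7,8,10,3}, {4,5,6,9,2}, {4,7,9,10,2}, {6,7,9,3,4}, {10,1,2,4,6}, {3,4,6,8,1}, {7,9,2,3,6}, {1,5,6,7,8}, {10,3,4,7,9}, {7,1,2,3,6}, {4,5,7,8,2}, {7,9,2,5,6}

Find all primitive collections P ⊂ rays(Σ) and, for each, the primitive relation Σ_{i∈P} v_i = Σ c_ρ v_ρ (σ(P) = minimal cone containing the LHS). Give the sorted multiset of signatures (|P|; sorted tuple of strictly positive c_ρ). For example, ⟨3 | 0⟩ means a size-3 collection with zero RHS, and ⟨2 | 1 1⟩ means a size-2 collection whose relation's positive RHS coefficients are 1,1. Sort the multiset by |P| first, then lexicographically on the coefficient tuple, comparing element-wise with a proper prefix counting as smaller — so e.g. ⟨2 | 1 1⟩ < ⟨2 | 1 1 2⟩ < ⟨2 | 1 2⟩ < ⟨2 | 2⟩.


The 13 primitive collections of Σ (r=10, n=5):

  {1,9}:  v_{1} + v_{9} = 0  ⇒ sig = ⟨2 | 0⟩
  {3,5}:  v_{3} + v_{5} = v_{7}  ⇒ sig = ⟨2 | 1⟩
  {8,9}:  v_{8} + v_{9} = v_{4} + v_{5}  ⇒ sig = ⟨2 | 1 1⟩
  {5,10}:  v_{5} + v_{10} = v_{2} + v_{4} + v_{7}  ⇒ sig = ⟨2 | 1 1 1⟩
  {1,4,5}:  v_{1} + v_{4} + v_{5} = v_{8}  ⇒ sig = ⟨3 | 1⟩
  {2,3,4}:  v_{2} + v_{3} + v_{4} = v_{10}  ⇒ sig = ⟨3 | 1⟩
  {6,8,10}:  v_{6} + v_{8} + v_{10} = v_{4}  ⇒ sig = ⟨3 | 1⟩
  {1,4,7}:  v_{1} + v_{4} + v_{7} = v_{3} + v_{8}  ⇒ sig = ⟨3 | 1 1⟩
  {6,7,10}:  v_{6} + v_{7} + v_{10} = v_{3} + v_{9}  ⇒ sig = ⟨3 | 1 1⟩
  {1,7,10}:  v_{1} + v_{7} + v_{10} = v_{2} + 2·v_{3} + v_{8}  ⇒ sig = ⟨3 | 1 1 2⟩
  {2,3,6,8}:  v_{2} + v_{3} + v_{6} + v_{8} = 0  ⇒ sig = ⟨4 | 0⟩
  {2,4,6,7}:  v_{2} + v_{4} + v_{6} + v_{7} = v_{9}  ⇒ sig = ⟨4 | 1⟩
  {2,6,7,8}:  v_{2} + v_{6} + v_{7} + v_{8} = v_{5}  ⇒ sig = ⟨4 | 1⟩

Signatures (|P|; sorted positive RHS coefficients), sorted:
[⟨2 | 0⟩, ⟨2 | 1⟩, ⟨2 | 1 1⟩, ⟨2 | 1 1 1⟩, ⟨3 | 1⟩, ⟨3 | 1⟩, ⟨3 | 1⟩, ⟨3 | 1 1⟩, ⟨3 | 1 1⟩, ⟨3 | 1 1 2⟩, ⟨4 | 0⟩, ⟨4 | 1⟩, ⟨4 | 1⟩]


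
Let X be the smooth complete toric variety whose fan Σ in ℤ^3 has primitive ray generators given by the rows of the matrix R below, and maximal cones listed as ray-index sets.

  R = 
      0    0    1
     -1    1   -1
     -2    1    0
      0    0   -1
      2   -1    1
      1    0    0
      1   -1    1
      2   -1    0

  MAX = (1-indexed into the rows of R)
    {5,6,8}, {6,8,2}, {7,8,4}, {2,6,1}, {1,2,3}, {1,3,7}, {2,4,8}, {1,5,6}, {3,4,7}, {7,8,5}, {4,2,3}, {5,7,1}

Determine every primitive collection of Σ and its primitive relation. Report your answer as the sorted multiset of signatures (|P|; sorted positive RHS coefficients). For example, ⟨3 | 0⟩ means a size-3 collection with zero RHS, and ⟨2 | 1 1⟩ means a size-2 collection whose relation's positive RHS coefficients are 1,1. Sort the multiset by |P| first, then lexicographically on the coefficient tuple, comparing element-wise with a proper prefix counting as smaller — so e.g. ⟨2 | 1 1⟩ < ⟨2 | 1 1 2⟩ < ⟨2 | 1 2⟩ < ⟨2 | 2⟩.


Σ has 10 primitive collections:

  P = {1,4}:  v_{1} + v_{4} = 0  ⇒ sig = ⟨2 | 0⟩
  P = {2,7}:  v_{2} + v_{7} = 0  ⇒ sig = ⟨2 | 0⟩
  P = {3,8}:  v_{3} + v_{8} = 0  ⇒ sig = ⟨2 | 0⟩
  P = {1,8}:  v_{1} + v_{8} = v_{5}  ⇒ sig = ⟨2 | 1⟩
  P = {2,5}:  v_{2} + v_{5} = v_{6}  ⇒ sig = ⟨2 | 1⟩
  P = {3,5}:  v_{3} + v_{5} = v_{1}  ⇒ sig = ⟨2 | 1⟩
  P = {4,5}:  v_{4} + v_{5} = v_{8}  ⇒ sig = ⟨2 | 1⟩
  P = {6,7}:  v_{6} + v_{7} = v_{5}  ⇒ sig = ⟨2 | 1⟩
  P = {3,6}:  v_{3} + v_{6} = v_{1} + v_{2}  ⇒ sig = ⟨2 | 1 1⟩
  P = {4,6}:  v_{4} + v_{6} = v_{2} + v_{8}  ⇒ sig = ⟨2 | 1 1⟩

Sorted signature multiset PRS(X):
{ ⟨2 | 0⟩ ×3,  ⟨2 | 1⟩ ×5,  ⟨2 | 1 1⟩ ×2 }


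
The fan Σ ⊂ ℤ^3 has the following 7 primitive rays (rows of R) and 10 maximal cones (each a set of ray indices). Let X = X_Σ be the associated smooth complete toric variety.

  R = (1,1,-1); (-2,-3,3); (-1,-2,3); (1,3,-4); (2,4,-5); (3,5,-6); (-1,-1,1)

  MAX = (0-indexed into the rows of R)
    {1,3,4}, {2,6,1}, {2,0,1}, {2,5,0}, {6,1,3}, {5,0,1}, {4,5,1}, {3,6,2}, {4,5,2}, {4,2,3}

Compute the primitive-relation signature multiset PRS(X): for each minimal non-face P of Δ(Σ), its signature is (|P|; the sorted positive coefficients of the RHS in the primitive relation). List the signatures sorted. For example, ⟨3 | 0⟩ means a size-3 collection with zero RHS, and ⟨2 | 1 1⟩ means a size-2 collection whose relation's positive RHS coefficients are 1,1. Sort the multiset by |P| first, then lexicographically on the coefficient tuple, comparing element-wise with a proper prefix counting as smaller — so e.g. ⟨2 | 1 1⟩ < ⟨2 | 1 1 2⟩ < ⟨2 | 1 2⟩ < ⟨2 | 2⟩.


|primitive collections| = 9. Relations:

  P={0,6}:  v_{0} + v_{6} = 0  ⇒ sig = ⟨2 | 0⟩
  P={0,3}:  v_{0} + v_{3} = v_{4}  ⇒ sig = ⟨2 | 1⟩
  P={0,4}:  v_{0} + v_{4} = v_{5}  ⇒ sig = ⟨2 | 1⟩
  P={4,6}:  v_{4} + v_{6} = v_{3}  ⇒ sig = ⟨2 | 1⟩
  P={5,6}:  v_{5} + v_{6} = v_{4}  ⇒ sig = ⟨2 | 1⟩
  P={3,5}:  v_{3} + v_{5} = 2·v_{4}  ⇒ sig = ⟨2 | 2⟩
  P={1,2,5}:  v_{1} + v_{2} + v_{5} = 0  ⇒ sig = ⟨3 | 0⟩
  P={1,2,4}:  v_{1} + v_{2} + v_{4} = v_{6}  ⇒ sig = ⟨3 | 1⟩
  P={1,2,3}:  v_{1} + v_{2} + v_{3} = 2·v_{6}  ⇒ sig = ⟨3 | 2⟩

Sorted signature multiset PRS(X):
{ ⟨2 | 0⟩,  ⟨2 | 1⟩ ×4,  ⟨2 | 2⟩,  ⟨3 | 0⟩,  ⟨3 | 1⟩,  ⟨3 | 2⟩ }


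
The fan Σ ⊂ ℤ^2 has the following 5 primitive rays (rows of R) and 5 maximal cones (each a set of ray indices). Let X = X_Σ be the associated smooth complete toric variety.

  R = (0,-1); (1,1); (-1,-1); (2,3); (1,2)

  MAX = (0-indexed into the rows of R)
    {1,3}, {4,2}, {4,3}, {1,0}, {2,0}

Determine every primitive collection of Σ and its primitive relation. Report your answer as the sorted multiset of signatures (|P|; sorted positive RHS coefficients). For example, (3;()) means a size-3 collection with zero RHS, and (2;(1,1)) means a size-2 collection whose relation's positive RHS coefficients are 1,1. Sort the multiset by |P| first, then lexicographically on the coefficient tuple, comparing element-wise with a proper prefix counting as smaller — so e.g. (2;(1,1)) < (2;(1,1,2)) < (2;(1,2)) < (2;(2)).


5 collections generate NE(X_Σ); each relation:

  {1,2}:  v_{1} + v_{2} = 0 ; sig = (2;())
  {0,4}:  v_{0} + v_{4} = v_{1} ; sig = (2;(1))
  {1,4}:  v_{1} + v_{4} = v_{3} ; sig = (2;(1))
  {2,3}:  v_{2} + v_{3} = v_{4} ; sig = (2;(1))
  {0,3}:  v_{0} + v_{3} = 2·v_{1} ; sig = (2;(2))

Hence PRS(X_Σ) =
    |P|=2: 5 collections, coeffs (), (1), (1), (1), (2)


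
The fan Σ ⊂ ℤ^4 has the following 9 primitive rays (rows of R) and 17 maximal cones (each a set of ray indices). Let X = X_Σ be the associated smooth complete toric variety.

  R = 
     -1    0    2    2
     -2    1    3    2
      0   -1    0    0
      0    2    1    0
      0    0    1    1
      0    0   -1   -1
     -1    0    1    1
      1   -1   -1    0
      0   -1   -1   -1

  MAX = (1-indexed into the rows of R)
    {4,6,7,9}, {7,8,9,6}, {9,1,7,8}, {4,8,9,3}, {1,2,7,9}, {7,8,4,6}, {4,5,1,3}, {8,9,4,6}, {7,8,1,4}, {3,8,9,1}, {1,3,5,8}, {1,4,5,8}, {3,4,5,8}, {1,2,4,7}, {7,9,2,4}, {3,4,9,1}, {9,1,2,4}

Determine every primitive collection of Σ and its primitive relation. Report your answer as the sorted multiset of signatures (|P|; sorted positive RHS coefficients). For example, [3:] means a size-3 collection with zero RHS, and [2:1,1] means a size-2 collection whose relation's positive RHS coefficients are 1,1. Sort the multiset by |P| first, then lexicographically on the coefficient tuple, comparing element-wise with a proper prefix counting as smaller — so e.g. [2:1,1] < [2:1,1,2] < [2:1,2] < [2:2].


|primitive collections| = 14. Relations:

  P = {5,6}:  v_{5} + v_{6} = 0 — sig = [2:]
  P = {1,6}:  v_{1} + v_{6} = v_{7} — sig = [2:1]
  P = {2,8}:  v_{2} + v_{8} = v_{1} — sig = [2:1]
  P = {3,6}:  v_{3} + v_{6} = v_{9} — sig = [2:1]
  P = {5,7}:  v_{5} + v_{7} = v_{1} — sig = [2:1]
  P = {5,9}:  v_{5} + v_{9} = v_{3} — sig = [2:1]
  P = {3,7}:  v_{3} + v_{7} = v_{1} + v_{9} — sig = [2:1,1]
  P = {2,5}:  v_{2} + v_{5} = 2·v_{1} + v_{4} + v_{9} — sig = [2:1,1,2]
  P = {2,6}:  v_{2} + v_{6} = v_{4} + 2·v_{7} + v_{9} — sig = [2:1,1,2]
  P = {2,3}:  v_{2} + v_{3} = 2·v_{1} + v_{4} + 2·v_{9} — sig = [2:1,2,2]
  P = {4,7,8,9}:  v_{4} + v_{7} + v_{8} + v_{9} = 0 — sig = [4:]
  P = {1,4,7,9}:  v_{1} + v_{4} + v_{7} + v_{9} = v_{2} — sig = [4:1]
  P = {1,4,8,9}:  v_{1} + v_{4} + v_{8} + v_{9} = v_{5} — sig = [4:1]
  P = {1,3,4,8}:  v_{1} + v_{3} + v_{4} + v_{8} = 2·v_{5} — sig = [4:2]

Hence PRS(X_Σ) =
    [2:]
    [2:1]
    [2:1]
    [2:1]
    [2:1]
    [2:1]
    [2:1,1]
    [2:1,1,2]
    [2:1,1,2]
    [2:1,2,2]
    [4:]
    [4:1]
    [4:1]
    [4:2]


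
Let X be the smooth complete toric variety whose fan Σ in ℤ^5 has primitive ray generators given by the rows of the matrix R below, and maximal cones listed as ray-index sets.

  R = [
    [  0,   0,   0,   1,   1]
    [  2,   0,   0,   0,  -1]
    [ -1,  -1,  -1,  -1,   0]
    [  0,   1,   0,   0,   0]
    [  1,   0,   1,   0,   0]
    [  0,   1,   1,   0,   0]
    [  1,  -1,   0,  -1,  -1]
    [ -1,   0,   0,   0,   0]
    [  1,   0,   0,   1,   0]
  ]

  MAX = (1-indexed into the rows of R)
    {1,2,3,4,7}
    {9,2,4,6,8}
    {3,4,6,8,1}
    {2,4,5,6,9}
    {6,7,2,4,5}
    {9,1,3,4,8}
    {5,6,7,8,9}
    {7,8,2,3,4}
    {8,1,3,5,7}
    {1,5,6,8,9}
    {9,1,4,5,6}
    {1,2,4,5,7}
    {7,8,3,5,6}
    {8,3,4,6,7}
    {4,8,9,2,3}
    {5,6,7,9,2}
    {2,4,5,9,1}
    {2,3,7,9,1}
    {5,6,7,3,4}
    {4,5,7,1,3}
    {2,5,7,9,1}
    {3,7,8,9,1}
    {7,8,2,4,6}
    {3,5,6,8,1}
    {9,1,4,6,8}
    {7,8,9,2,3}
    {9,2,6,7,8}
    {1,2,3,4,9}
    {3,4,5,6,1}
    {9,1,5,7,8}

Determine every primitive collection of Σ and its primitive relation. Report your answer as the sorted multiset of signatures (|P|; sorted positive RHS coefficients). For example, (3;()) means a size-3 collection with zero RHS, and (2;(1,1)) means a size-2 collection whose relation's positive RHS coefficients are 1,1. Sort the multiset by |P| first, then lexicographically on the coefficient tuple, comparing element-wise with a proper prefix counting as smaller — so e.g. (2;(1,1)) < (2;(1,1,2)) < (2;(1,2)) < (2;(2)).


11 collections generate NE(X_Σ); each relation:

  P={3,6,9}:  v_{3} + v_{6} + v_{9} = 0  so sig = (3;())
  P={1,2,8}:  v_{1} + v_{2} + v_{8} = v_{9}  so sig = (3;(1))
  P={1,6,7}:  v_{1} + v_{6} + v_{7} = v_{5}  so sig = (3;(1))
  P={4,5,8}:  v_{4} + v_{5} + v_{8} = v_{6}  so sig = (3;(1))
  P={4,7,9}:  v_{4} + v_{7} + v_{9} = v_{2}  so sig = (3;(1))
  P={2,3,6}:  v_{2} + v_{3} + v_{6} = v_{4} + v_{7}  so sig = (3;(1,1))
  P={3,5,9}:  v_{3} + v_{5} + v_{9} = v_{1} + v_{7}  so sig = (3;(1,1))
  P={1,2,6}:  v_{1} + v_{2} + v_{6} = v_{4} + v_{5} + v_{9}  so sig = (3;(1,1,1))
  P={2,5,8}:  v_{2} + v_{5} + v_{8} = v_{6} + v_{7} + v_{9}  so sig = (3;(1,1,1))
  P={2,3,5}:  v_{2} + v_{3} + v_{5} = v_{1} + v_{4} + 2·v_{7}  so sig = (3;(1,1,2))
  P={1,4,7,8}:  v_{1} + v_{4} + v_{7} + v_{8} = 0  so sig = (4;())

so the primitive-relation signature multiset is
[(3;()), (3;(1)), (3;(1)), (3;(1)), (3;(1)), (3;(1,1)), (3;(1,1)), (3;(1,1,1)), (3;(1,1,1)), (3;(1,1,2)), (4;())]
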